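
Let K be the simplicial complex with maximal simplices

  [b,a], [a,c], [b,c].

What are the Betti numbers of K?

Order the vertices as a < b < c. Listing each simplex with vertices in this order, K has dimension 1 with simplices:

  0-simplices (3): a, b, c
  1-simplices (3): ab, ac, bc

giving chain groups C_0 ≅ Z^3, C_1 ≅ Z^3.

The boundary map ∂_1: C_1 → C_0 maps an edge to its endpoints' difference, ∂[p,q] = q − p. For instance
  ∂bc = c − b.
The resulting 3×3 matrix has rank 2, and its Smith normal form has invariant factors (1,1).

Computing H_k = (kernel of ∂_k) / (image of ∂_{k+1}):

  H_0: rank C_0 − rank ∂_1 = 3 − 2 = 1, and the invariant factors of ∂_1 are all 1, so H_0 = Z.
  H_1: rank ker ∂_1 − rank ∂_2 = (3 − 2) − 0 = 1, and there is no ∂_2, so H_1 = Z.

As a check, the Euler characteristic is 3 − 3 = 0, which agrees with 1 − 1 = 0.

Hence the Betti numbers are b_0 = 1, b_1 = 1.

b_0 = 1, b_1 = 1.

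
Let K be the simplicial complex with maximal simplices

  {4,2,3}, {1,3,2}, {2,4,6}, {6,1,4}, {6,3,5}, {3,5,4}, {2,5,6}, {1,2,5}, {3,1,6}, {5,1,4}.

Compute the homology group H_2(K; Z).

We work with the vertex ordering 1 < 2 < 3 < 4 < 5 < 6. The simplices of K, each written with vertices in increasing order, are:

  0-simplices (6): [1], [2], [3], [4], [5], [6]
  1-simplices (15): [1,2], [1,3], [1,4], [1,5], [1,6], [2,3], [2,4], [2,5], [2,6], [3,4], [3,5], [3,6], [4,5], [4,6], [5,6]
  2-simplices (10): [1,2,3], [1,2,5], [1,3,6], [1,4,5], [1,4,6], [2,3,4], [2,4,6], [2,5,6], [3,4,5], [3,5,6]

Hence C_0 ≅ Z^6, C_1 ≅ Z^15, C_2 ≅ Z^10.

∂_1: C_1 → C_0 is given by ∂[p,q] = [q] − [p].
The 6×15 boundary matrix has rank 5 and Smith normal form diag(1,1,1,1,1).

The boundary map ∂_2: C_2 → C_1 maps a triangle to the signed sum of its edges. For instance
  ∂[2,3,4] = [3,4] − [2,4] + [2,3],
  ∂[1,2,3] = [2,3] − [1,3] + [1,2].
The resulting 15×10 matrix has rank 10, and its Smith normal form has invariant factors (1,1,1,1,1,1,1,1,1,2).

Computing H_k = (kernel of ∂_k) / (image of ∂_{k+1}):

  H_2: rank ker ∂_2 − rank ∂_3 = (10 − 10) − 0 = 0, and there is no ∂_3, so H_2 ≅ 0.

H_2 = 0.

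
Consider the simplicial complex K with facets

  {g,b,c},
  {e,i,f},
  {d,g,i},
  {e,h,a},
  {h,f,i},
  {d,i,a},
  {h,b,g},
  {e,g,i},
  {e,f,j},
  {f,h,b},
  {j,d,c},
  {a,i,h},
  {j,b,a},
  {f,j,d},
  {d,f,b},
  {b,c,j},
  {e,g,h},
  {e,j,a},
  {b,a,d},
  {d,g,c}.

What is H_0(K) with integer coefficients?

H_0 = Z.

Fix the vertex order a < b < c < d < e < f < g < h < i < j and write every simplex with vertices in increasing order. Then dim K = 2 and the simplices of K are:

  0-simplices (10): a, b, c, d, e, f, g, h, i, j
  1-simplices (30): ab, ad, ae, ah, ai, aj, bc, bd, bf, bg, bh, bj, cd, cg, cj, df, dg, di, dj, ef, eg, eh, ei, ej, fh, fi, fj, gh, gi, hi
  2-simplices (20): abd, abj, adi, aeh, aej, ahi, bcg, bcj, bdf, bfh, bgh, cdg, cdj, dfj, dgi, efi, efj, egh, egi, fhi

so the chain groups are C_0 ≅ Z^10, C_1 ≅ Z^30, C_2 ≅ Z^20.

∂_1: C_1 → C_0 maps an edge to its endpoints' difference, ∂[p,q] = q − p. For instance
  ∂ef = f − e.
The resulting 10×30 matrix has rank 9, and its Smith normal form has invariant factors (1,1,1,1,1,1,1,1,1).

Boundary ∂_2: C_2 → C_1 acts by ∂[p,q,r] = [q,r] − [p,r] + [p,q]. For instance
  ∂adi = di − ai + ad,
  ∂efj = fj − ej + ef.
As a 30×20 matrix over Z this has rank 20, with invariant factors (1,1,1,1,1,1,1,1,1,1,1,1,1,1,1,1,1,1,1,2).

From H_k ≅ ker(∂_k) / im(∂_{k+1}) we obtain:

  H_0: rank C_0 − rank ∂_1 = 10 − 9 = 1, and the invariant factors of ∂_1 are all 1, so H_0 ≅ Z.

(K is a triangulation of the Klein bottle.)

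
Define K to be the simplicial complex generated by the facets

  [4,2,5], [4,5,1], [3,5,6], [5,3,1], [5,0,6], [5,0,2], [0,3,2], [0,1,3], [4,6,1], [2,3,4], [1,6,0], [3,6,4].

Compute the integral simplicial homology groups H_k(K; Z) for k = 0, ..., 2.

Order the vertices as 0 < 1 < 2 < 3 < 4 < 5 < 6. Listing each simplex with vertices in this order, K has dimension 2 with simplices:

  0-simplices (7): [0], [1], [2], [3], [4], [5], [6]
  1-simplices (18): [0,1], [0,2], [0,3], [0,5], [0,6], [1,3], [1,4], [1,5], [1,6], [2,3], [2,4], [2,5], [3,4], [3,5], [3,6], [4,5], [4,6], [5,6]
  2-simplices (12): [0,1,3], [0,1,6], [0,2,3], [0,2,5], [0,5,6], [1,3,5], [1,4,5], [1,4,6], [2,3,4], [2,4,5], [3,4,6], [3,5,6]

so the chain groups are C_0 ≅ Z^7, C_1 ≅ Z^18, C_2 ≅ Z^12.

∂_1: C_1 → C_0 is given by ∂[p,q] = [q] − [p].
The resulting 7×18 matrix has rank 6, and its Smith normal form has invariant factors (1,1,1,1,1,1).

∂_2: C_2 → C_1 maps a triangle to the signed sum of its edges. For instance
  ∂[1,4,6] = [4,6] − [1,6] + [1,4],
  ∂[0,5,6] = [5,6] − [0,6] + [0,5].
The 18×12 boundary matrix has rank 12 and Smith normal form diag(1,1,1,1,1,1,1,1,1,1,1,2).

From H_k ≅ ker(∂_k) / im(∂_{k+1}) we obtain:

  H_0: rank C_0 − rank ∂_1 = 7 − 6 = 1, and the invariant factors of ∂_1 are all 1, so H_0 ≅ Z.
  H_1: rank ker ∂_1 − rank ∂_2 = (18 − 6) − 12 = 0, and ∂_2 has invariant factor 2 > 1, so H_1 ≅ Z/2Z.
  H_2: rank ker ∂_2 − rank ∂_3 = (12 − 12) − 0 = 0, and there is no ∂_3, so H_2 ≅ 0.

H_0 = Z,  H_1 = Z/2Z,  H_2 = 0.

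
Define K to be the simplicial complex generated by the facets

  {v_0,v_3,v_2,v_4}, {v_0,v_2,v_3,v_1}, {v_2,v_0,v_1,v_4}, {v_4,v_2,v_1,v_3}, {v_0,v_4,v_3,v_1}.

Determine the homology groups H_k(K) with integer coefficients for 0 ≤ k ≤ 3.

Fix the vertex order v_0 < v_1 < v_2 < v_3 < v_4 and write every simplex with vertices in increasing order. Then dim K = 3 and the simplices of K are:

  0-simplices (5): [v_0], [v_1], [v_2], [v_3], [v_4]
  1-simplices (10): [v_0,v_1], [v_0,v_2], [v_0,v_3], [v_0,v_4], [v_1,v_2], [v_1,v_3], [v_1,v_4], [v_2,v_3], [v_2,v_4], [v_3,v_4]
  2-simplices (10): [v_0,v_1,v_2], [v_0,v_1,v_3], [v_0,v_1,v_4], [v_0,v_2,v_3], [v_0,v_2,v_4], [v_0,v_3,v_4], [v_1,v_2,v_3], [v_1,v_2,v_4], [v_1,v_3,v_4], [v_2,v_3,v_4]
  3-simplices (5): [v_0,v_1,v_2,v_3], [v_0,v_1,v_2,v_4], [v_0,v_1,v_3,v_4], [v_0,v_2,v_3,v_4], [v_1,v_2,v_3,v_4]

Hence C_0 ≅ Z^5, C_1 ≅ Z^10, C_2 ≅ Z^10, C_3 ≅ Z^5.

The boundary map ∂_1: C_1 → C_0 is given by ∂[p,q] = [q] − [p].
This gives a 5×10 integer matrix of rank 4; reducing to Smith normal form yields diagonal entries (1,1,1,1).

Boundary ∂_2: C_2 → C_1 sends each 2-simplex [p,q,r] to [q,r] − [p,r] + [p,q]. For instance
  ∂[v_0,v_2,v_3] = [v_2,v_3] − [v_0,v_3] + [v_0,v_2],
  ∂[v_0,v_1,v_3] = [v_1,v_3] − [v_0,v_3] + [v_0,v_1].
The resulting 10×10 matrix has rank 6, and its Smith normal form has invariant factors (1,1,1,1,1,1).

∂_3: C_3 → C_2 sends each 3-simplex σ to the alternating sum Σ_i (−1)^i (σ with its i-th vertex removed). For instance
  ∂[v_0,v_2,v_3,v_4] = [v_2,v_3,v_4] − [v_0,v_3,v_4] + [v_0,v_2,v_4] − [v_0,v_2,v_3],
  ∂[v_1,v_2,v_3,v_4] = [v_2,v_3,v_4] − [v_1,v_3,v_4] + [v_1,v_2,v_4] − [v_1,v_2,v_3].
This gives a 10×5 integer matrix of rank 4; reducing to Smith normal form yields diagonal entries (1,1,1,1).

Now H_k = ker ∂_k / im ∂_{k+1}, so:

  H_0: rank C_0 − rank ∂_1 = 5 − 4 = 1, and the invariant factors of ∂_1 are all 1, so H_0 ≅ Z.
  H_1: rank ker ∂_1 − rank ∂_2 = (10 − 4) − 6 = 0, and the invariant factors of ∂_2 are all 1, so H_1 ≅ 0.
  H_2: rank ker ∂_2 − rank ∂_3 = (10 − 6) − 4 = 0, and the invariant factors of ∂_3 are all 1, so H_2 ≅ 0.
  H_3: rank ker ∂_3 − rank ∂_4 = (5 − 4) − 0 = 1, and there is no ∂_4, so H_3 ≅ Z.

(K is a triangulation of the 3-sphere S^3.)

H_0 ≅ Z,  H_1 = 0,  H_2 = 0,  H_3 ≅ Z.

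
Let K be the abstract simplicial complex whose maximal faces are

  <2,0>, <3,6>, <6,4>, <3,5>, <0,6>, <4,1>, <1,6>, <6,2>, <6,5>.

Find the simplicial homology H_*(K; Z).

H_0 ≅ Z,  H_1 ≅ Z^3.

K has 7 vertices, 9 edges.
rank ∂_0 = 0, rank ∂_1 = 6 ⇒ b_0 = 7 − 0 − 6 = 1; all invariant factors of ∂_1 are 1 so no torsion. So H_0 ≅ Z.
rank ∂_1 = 6, rank ∂_2 = 0 ⇒ b_1 = 9 − 6 − 0 = 3. So H_1 ≅ Z^3.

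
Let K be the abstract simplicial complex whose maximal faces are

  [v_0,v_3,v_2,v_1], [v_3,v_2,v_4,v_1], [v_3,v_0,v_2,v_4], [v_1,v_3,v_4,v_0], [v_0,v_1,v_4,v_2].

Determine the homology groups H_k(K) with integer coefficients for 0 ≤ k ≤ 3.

H_0 = Z,  H_1 = 0,  H_2 = 0,  H_3 = Z.

K has 5 vertices, 10 edges, 10 triangles, 5 3-simplices.
rank ∂_0 = 0, rank ∂_1 = 4 ⇒ b_0 = 5 − 0 − 4 = 1; all invariant factors of ∂_1 are 1 so no torsion. So H_0 = Z.
rank ∂_1 = 4, rank ∂_2 = 6 ⇒ b_1 = 10 − 4 − 6 = 0; all invariant factors of ∂_2 are 1 so no torsion. So H_1 = 0.
rank ∂_2 = 6, rank ∂_3 = 4 ⇒ b_2 = 10 − 6 − 4 = 0; all invariant factors of ∂_3 are 1 so no torsion. So H_2 = 0.
rank ∂_3 = 4, rank ∂_4 = 0 ⇒ b_3 = 5 − 4 − 0 = 1. So H_3 = Z.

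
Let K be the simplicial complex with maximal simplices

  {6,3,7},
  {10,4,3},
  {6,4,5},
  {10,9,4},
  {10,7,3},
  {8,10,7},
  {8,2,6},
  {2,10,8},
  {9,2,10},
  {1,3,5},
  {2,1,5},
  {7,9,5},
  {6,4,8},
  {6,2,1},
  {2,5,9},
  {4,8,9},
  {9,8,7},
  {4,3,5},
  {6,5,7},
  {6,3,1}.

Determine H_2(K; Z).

H_2 = 0.

We work with the vertex ordering 1 < 2 < 3 < 4 < 5 < 6 < 7 < 8 < 9 < 10. The simplices of K, each written with vertices in increasing order, are:

  0-simplices (10): [1], [2], [3], [4], [5], [6], [7], [8], [9], [10]
  1-simplices (30): (30 of them)
  2-simplices (20): (20 of them)

giving chain groups C_0 ≅ Z^10, C_1 ≅ Z^30, C_2 ≅ Z^20.

The boundary map ∂_1: C_1 → C_0 sends each edge [p,q] (with p < q) to q − p.
The resulting 10×30 matrix has rank 9, and its Smith normal form has invariant factors (1,1,1,1,1,1,1,1,1).

The boundary map ∂_2: C_2 → C_1 sends each 2-simplex [p,q,r] to [q,r] − [p,r] + [p,q]. For instance
  ∂[7,8,9] = [8,9] − [7,9] + [7,8],
  ∂[3,7,10] = [7,10] − [3,10] + [3,7].
As a 30×20 matrix over Z this has rank 20, with invariant factors (1,1,1,1,1,1,1,1,1,1,1,1,1,1,1,1,1,1,1,2).

Reading off H_k = ker ∂_k / im ∂_{k+1}:

  H_2: rank ker ∂_2 − rank ∂_3 = (20 − 20) − 0 = 0, and there is no ∂_3, so H_2 ≅ 0.

(K is a triangulation of the Klein bottle.)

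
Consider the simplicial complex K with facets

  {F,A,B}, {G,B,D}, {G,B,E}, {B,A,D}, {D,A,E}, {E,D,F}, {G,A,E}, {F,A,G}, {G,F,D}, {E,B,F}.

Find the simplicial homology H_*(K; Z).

Fix the vertex order A < B < D < E < F < G and write every simplex with vertices in increasing order. Then dim K = 2 and the simplices of K are:

  0-simplices (6): A, B, D, E, F, G
  1-simplices (15): AB, AD, AE, AF, AG, BD, BE, BF, BG, DE, DF, DG, EF, EG, FG
  2-simplices (10): ABD, ABF, ADE, AEG, AFG, BDG, BEF, BEG, DEF, DFG

so the chain groups are C_0 ≅ Z^6, C_1 ≅ Z^15, C_2 ≅ Z^10.

The boundary map ∂_1: C_1 → C_0 is given by ∂[p,q] = [q] − [p].
As a 6×15 matrix over Z this has rank 5, with invariant factors (1,1,1,1,1).

The boundary map ∂_2: C_2 → C_1 maps a triangle to the signed sum of its edges. For instance
  ∂ABD = BD − AD + AB,
  ∂ADE = DE − AE + AD.
As a 15×10 matrix over Z this has rank 10, with invariant factors (1,1,1,1,1,1,1,1,1,2).

Reading off H_k = ker ∂_k / im ∂_{k+1}:

  H_0: rank C_0 − rank ∂_1 = 6 − 5 = 1, and the invariant factors of ∂_1 are all 1, so H_0 = Z.
  H_1: rank ker ∂_1 − rank ∂_2 = (15 − 5) − 10 = 0, and ∂_2 has invariant factor 2 > 1, so H_1 = Z/2.
  H_2: rank ker ∂_2 − rank ∂_3 = (10 − 10) − 0 = 0, and there is no ∂_3, so H_2 = 0.

H_0 = Z,  H_1 = Z/2,  H_2 = 0.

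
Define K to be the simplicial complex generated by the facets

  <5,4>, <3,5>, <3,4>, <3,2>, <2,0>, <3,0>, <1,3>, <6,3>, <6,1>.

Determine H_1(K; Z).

H_1 = Z^3.

K has 7 vertices, 9 edges.
rank ∂_1 = 6, rank ∂_2 = 0 ⇒ b_1 = 9 − 6 − 0 = 3. So H_1 ≅ Z^3.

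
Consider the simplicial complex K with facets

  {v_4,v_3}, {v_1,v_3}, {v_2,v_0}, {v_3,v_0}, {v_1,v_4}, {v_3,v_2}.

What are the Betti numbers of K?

b_0 = 1, b_1 = 2.

Fix the vertex order v_0 < v_1 < v_2 < v_3 < v_4 and write every simplex with vertices in increasing order. Then dim K = 1 and the simplices of K are:

  0-simplices (5): [v_0], [v_1], [v_2], [v_3], [v_4]
  1-simplices (6): [v_0,v_2], [v_0,v_3], [v_1,v_3], [v_1,v_4], [v_2,v_3], [v_3,v_4]

giving chain groups C_0 ≅ Z^5, C_1 ≅ Z^6.

∂_1: C_1 → C_0 sends each edge [p,q] (with p < q) to q − p. For instance
  ∂[v_2,v_3] = [v_3] − [v_2].
The 5×6 boundary matrix has rank 4 and Smith normal form diag(1,1,1,1).

Computing H_k = (kernel of ∂_k) / (image of ∂_{k+1}):

  H_0: rank C_0 − rank ∂_1 = 5 − 4 = 1, and the invariant factors of ∂_1 are all 1, so H_0 ≅ Z.
  H_1: rank ker ∂_1 − rank ∂_2 = (6 − 4) − 0 = 2, and there is no ∂_2, so H_1 ≅ Z^2.

As a check, the Euler characteristic is 5 − 6 = -1, which agrees with 1 − 2 = -1.

Hence the Betti numbers are b_0 = 1, b_1 = 2.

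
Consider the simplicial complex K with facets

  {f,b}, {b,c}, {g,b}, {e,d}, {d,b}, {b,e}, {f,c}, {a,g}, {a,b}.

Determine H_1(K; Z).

Fix the vertex order a < b < c < d < e < f < g and write every simplex with vertices in increasing order. Then dim K = 1 and the simplices of K are:

  0-simplices (7): a, b, c, d, e, f, g
  1-simplices (9): ab, ag, bc, bd, be, bf, bg, cf, de

Hence C_0 ≅ Z^7, C_1 ≅ Z^9.

The boundary map ∂_1: C_1 → C_0 maps an edge to its endpoints' difference, ∂[p,q] = q − p.
The 7×9 boundary matrix has rank 6 and Smith normal form diag(1,1,1,1,1,1).

Computing H_k = (kernel of ∂_k) / (image of ∂_{k+1}):

  H_1: rank ker ∂_1 − rank ∂_2 = (9 − 6) − 0 = 3, and there is no ∂_2, so H_1 = Z^3.

(K is a triangulation of a wedge of 3 circles.)

H_1 ≅ Z^3.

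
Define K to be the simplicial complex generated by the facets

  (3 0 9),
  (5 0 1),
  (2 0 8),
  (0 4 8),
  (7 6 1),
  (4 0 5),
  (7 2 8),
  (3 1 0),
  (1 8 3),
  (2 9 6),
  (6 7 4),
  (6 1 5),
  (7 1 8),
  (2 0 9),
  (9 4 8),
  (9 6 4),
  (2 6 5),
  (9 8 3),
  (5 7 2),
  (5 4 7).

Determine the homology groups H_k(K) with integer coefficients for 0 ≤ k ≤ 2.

Order the vertices as 0 < 1 < 2 < 3 < 4 < 5 < 6 < 7 < 8 < 9. Listing each simplex with vertices in this order, K has dimension 2 with simplices:

  0-simplices (10): [0], [1], [2], [3], [4], [5], [6], [7], [8], [9]
  1-simplices (30): (30 of them)
  2-simplices (20): (20 of them)

Hence C_0 ≅ Z^10, C_1 ≅ Z^30, C_2 ≅ Z^20.

The boundary map ∂_1: C_1 → C_0 is given by ∂[p,q] = [q] − [p].
The 10×30 boundary matrix has rank 9 and Smith normal form diag(1,1,1,1,1,1,1,1,1).

The boundary map ∂_2: C_2 → C_1 acts by ∂[p,q,r] = [q,r] − [p,r] + [p,q]. For instance
  ∂[4,8,9] = [8,9] − [4,9] + [4,8],
  ∂[4,5,7] = [5,7] − [4,7] + [4,5].
The 30×20 boundary matrix has rank 20 and Smith normal form diag(1,1,1,1,1,1,1,1,1,1,1,1,1,1,1,1,1,1,1,2).

Computing H_k = (kernel of ∂_k) / (image of ∂_{k+1}):

  H_0: rank C_0 − rank ∂_1 = 10 − 9 = 1, and the invariant factors of ∂_1 are all 1, so H_0 ≅ Z.
  H_1: rank ker ∂_1 − rank ∂_2 = (30 − 9) − 20 = 1, and ∂_2 has invariant factor 2 > 1, so H_1 ≅ Z ⊕ Z/2Z.
  H_2: rank ker ∂_2 − rank ∂_3 = (20 − 20) − 0 = 0, and there is no ∂_3, so H_2 ≅ 0.

As a check, the Euler characteristic is 10 − 30 + 20 = 0, which agrees with 1 − 1 + 0 = 0.

H_0 = Z,  H_1 = Z ⊕ Z/2Z,  H_2 = 0.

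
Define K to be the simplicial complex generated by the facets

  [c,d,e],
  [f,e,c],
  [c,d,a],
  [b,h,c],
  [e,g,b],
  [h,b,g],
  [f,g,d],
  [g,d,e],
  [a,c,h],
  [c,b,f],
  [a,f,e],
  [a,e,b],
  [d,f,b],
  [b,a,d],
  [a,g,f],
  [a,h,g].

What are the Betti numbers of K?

b_0 = 1, b_1 = 2, b_2 = 1.

Fix the vertex order a < b < c < d < e < f < g < h and write every simplex with vertices in increasing order. Then dim K = 2 and the simplices of K are:

  0-simplices (8): a, b, c, d, e, f, g, h
  1-simplices (24): ab, ac, ad, ae, af, ag, ah, bc, bd, be, bf, bg, bh, cd, ce, cf, ch, de, df, dg, ef, eg, fg, gh
  2-simplices (16): abd, abe, acd, ach, aef, afg, agh, bcf, bch, bdf, beg, bgh, cde, cef, deg, dfg

Hence C_0 ≅ Z^8, C_1 ≅ Z^24, C_2 ≅ Z^16.

The boundary map ∂_1: C_1 → C_0 is given by ∂[p,q] = [q] − [p]. For instance
  ∂gh = h − g.
This gives a 8×24 integer matrix of rank 7; reducing to Smith normal form yields diagonal entries (1,1,1,1,1,1,1).

The boundary map ∂_2: C_2 → C_1 acts by ∂[p,q,r] = [q,r] − [p,r] + [p,q]. For instance
  ∂acd = cd − ad + ac,
  ∂abd = bd − ad + ab.
As a 24×16 matrix over Z this has rank 15, with invariant factors (1,1,1,1,1,1,1,1,1,1,1,1,1,1,1).

From H_k ≅ ker(∂_k) / im(∂_{k+1}) we obtain:

  H_0: rank C_0 − rank ∂_1 = 8 − 7 = 1, and the invariant factors of ∂_1 are all 1, so H_0 = Z.
  H_1: rank ker ∂_1 − rank ∂_2 = (24 − 7) − 15 = 2, and the invariant factors of ∂_2 are all 1, so H_1 = Z^2.
  H_2: rank ker ∂_2 − rank ∂_3 = (16 − 15) − 0 = 1, and there is no ∂_3, so H_2 = Z.

(K is a triangulation of the torus T^2.)

Hence the Betti numbers are b_0 = 1, b_1 = 2, b_2 = 1.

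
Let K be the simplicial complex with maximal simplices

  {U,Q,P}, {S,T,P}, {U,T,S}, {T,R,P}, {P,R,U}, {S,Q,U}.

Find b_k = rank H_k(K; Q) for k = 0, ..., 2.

b_0 = 1, b_1 = 1, b_2 = 0.

Fix the vertex order P < Q < R < S < T < U and write every simplex with vertices in increasing order. Then dim K = 2 and the simplices of K are:

  0-simplices (6): P, Q, R, S, T, U
  1-simplices (12): PQ, PR, PS, PT, PU, QS, QU, RT, RU, ST, SU, TU
  2-simplices (6): PQU, PRT, PRU, PST, QSU, STU

giving chain groups C_0 ≅ Z^6, C_1 ≅ Z^12, C_2 ≅ Z^6.

∂_1: C_1 → C_0 maps an edge to its endpoints' difference, ∂[p,q] = q − p.
The 6×12 boundary matrix has rank 5 and Smith normal form diag(1,1,1,1,1).

Boundary ∂_2: C_2 → C_1 maps a triangle to the signed sum of its edges. For instance
  ∂PST = ST − PT + PS,
  ∂STU = TU − SU + ST.
This gives a 12×6 integer matrix of rank 6; reducing to Smith normal form yields diagonal entries (1,1,1,1,1,1).

Computing H_k = (kernel of ∂_k) / (image of ∂_{k+1}):

  H_0: rank C_0 − rank ∂_1 = 6 − 5 = 1, and the invariant factors of ∂_1 are all 1, so H_0 = Z.
  H_1: rank ker ∂_1 − rank ∂_2 = (12 − 5) − 6 = 1, and the invariant factors of ∂_2 are all 1, so H_1 = Z.
  H_2: rank ker ∂_2 − rank ∂_3 = (6 − 6) − 0 = 0, and there is no ∂_3, so H_2 = 0.

As a check, the Euler characteristic is 6 − 12 + 6 = 0, which agrees with 1 − 1 + 0 = 0.

Hence the Betti numbers are b_0 = 1, b_1 = 1, b_2 = 0.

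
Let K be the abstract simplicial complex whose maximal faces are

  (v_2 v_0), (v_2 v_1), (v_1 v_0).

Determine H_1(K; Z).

Order the vertices as v_0 < v_1 < v_2. Listing each simplex with vertices in this order, K has dimension 1 with simplices:

  0-simplices (3): [v_0], [v_1], [v_2]
  1-simplices (3): [v_0,v_1], [v_0,v_2], [v_1,v_2]

Hence C_0 ≅ Z^3, C_1 ≅ Z^3.

Boundary ∂_1: C_1 → C_0 maps an edge to its endpoints' difference, ∂[p,q] = q − p.
As a 3×3 matrix over Z this has rank 2, with invariant factors (1,1).

Reading off H_k = ker ∂_k / im ∂_{k+1}:

  H_1: rank ker ∂_1 − rank ∂_2 = (3 − 2) − 0 = 1, and there is no ∂_2, so H_1 ≅ Z.

(K is a triangulation of the circle S^1.)

H_1 ≅ Z.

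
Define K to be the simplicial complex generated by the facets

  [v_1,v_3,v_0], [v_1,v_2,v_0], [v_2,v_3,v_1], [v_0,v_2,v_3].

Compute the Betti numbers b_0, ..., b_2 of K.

b_0 = 1, b_1 = 0, b_2 = 1.

We work with the vertex ordering v_0 < v_1 < v_2 < v_3. The simplices of K, each written with vertices in increasing order, are:

  0-simplices (4): [v_0], [v_1], [v_2], [v_3]
  1-simplices (6): [v_0,v_1], [v_0,v_2], [v_0,v_3], [v_1,v_2], [v_1,v_3], [v_2,v_3]
  2-simplices (4): [v_0,v_1,v_2], [v_0,v_1,v_3], [v_0,v_2,v_3], [v_1,v_2,v_3]

Hence C_0 ≅ Z^4, C_1 ≅ Z^6, C_2 ≅ Z^4.

The boundary map ∂_1: C_1 → C_0 is given by ∂[p,q] = [q] − [p].
The resulting 4×6 matrix has rank 3, and its Smith normal form has invariant factors (1,1,1).

Boundary ∂_2: C_2 → C_1 acts by ∂[p,q,r] = [q,r] − [p,r] + [p,q]. For instance
  ∂[v_1,v_2,v_3] = [v_2,v_3] − [v_1,v_3] + [v_1,v_2],
  ∂[v_0,v_1,v_3] = [v_1,v_3] − [v_0,v_3] + [v_0,v_1].
The resulting 6×4 matrix has rank 3, and its Smith normal form has invariant factors (1,1,1).

Reading off H_k = ker ∂_k / im ∂_{k+1}:

  H_0: rank C_0 − rank ∂_1 = 4 − 3 = 1, and the invariant factors of ∂_1 are all 1, so H_0 = Z.
  H_1: rank ker ∂_1 − rank ∂_2 = (6 − 3) − 3 = 0, and the invariant factors of ∂_2 are all 1, so H_1 = 0.
  H_2: rank ker ∂_2 − rank ∂_3 = (4 − 3) − 0 = 1, and there is no ∂_3, so H_2 = Z.

(K is a triangulation of the 2-sphere S^2.)

Hence the Betti numbers are b_0 = 1, b_1 = 0, b_2 = 1.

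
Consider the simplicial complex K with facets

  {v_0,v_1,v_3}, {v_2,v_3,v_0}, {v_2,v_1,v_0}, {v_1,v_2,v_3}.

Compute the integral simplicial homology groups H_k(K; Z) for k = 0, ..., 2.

Fix the vertex order v_0 < v_1 < v_2 < v_3 and write every simplex with vertices in increasing order. Then dim K = 2 and the simplices of K are:

  0-simplices (4): [v_0], [v_1], [v_2], [v_3]
  1-simplices (6): [v_0,v_1], [v_0,v_2], [v_0,v_3], [v_1,v_2], [v_1,v_3], [v_2,v_3]
  2-simplices (4): [v_0,v_1,v_2], [v_0,v_1,v_3], [v_0,v_2,v_3], [v_1,v_2,v_3]

so the chain groups are C_0 ≅ Z^4, C_1 ≅ Z^6, C_2 ≅ Z^4.

Boundary ∂_1: C_1 → C_0 maps an edge to its endpoints' difference, ∂[p,q] = q − p.
As a 4×6 matrix over Z this has rank 3, with invariant factors (1,1,1).

∂_2: C_2 → C_1 acts by ∂[p,q,r] = [q,r] − [p,r] + [p,q]. For instance
  ∂[v_1,v_2,v_3] = [v_2,v_3] − [v_1,v_3] + [v_1,v_2],
  ∂[v_0,v_1,v_3] = [v_1,v_3] − [v_0,v_3] + [v_0,v_1].
This gives a 6×4 integer matrix of rank 3; reducing to Smith normal form yields diagonal entries (1,1,1).

Reading off H_k = ker ∂_k / im ∂_{k+1}:

  H_0: rank C_0 − rank ∂_1 = 4 − 3 = 1, and the invariant factors of ∂_1 are all 1, so H_0 = Z.
  H_1: rank ker ∂_1 − rank ∂_2 = (6 − 3) − 3 = 0, and the invariant factors of ∂_2 are all 1, so H_1 = 0.
  H_2: rank ker ∂_2 − rank ∂_3 = (4 − 3) − 0 = 1, and there is no ∂_3, so H_2 = Z.

As a check, the Euler characteristic is 4 − 6 + 4 = 2, which agrees with 1 − 0 + 1 = 2.
(K is a triangulation of the 2-sphere S^2.)

H_0 ≅ Z,  H_1 = 0,  H_2 ≅ Z.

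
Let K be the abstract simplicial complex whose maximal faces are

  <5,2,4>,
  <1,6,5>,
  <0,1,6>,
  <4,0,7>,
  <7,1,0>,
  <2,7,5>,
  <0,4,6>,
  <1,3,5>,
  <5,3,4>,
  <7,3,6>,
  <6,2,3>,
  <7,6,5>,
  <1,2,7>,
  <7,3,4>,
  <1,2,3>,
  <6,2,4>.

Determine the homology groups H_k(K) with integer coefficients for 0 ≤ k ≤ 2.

Take the total order 0 < 1 < 2 < 3 < 4 < 5 < 6 < 7 on the vertex set. Then K (dimension 2) consists of the simplices:

  0-simplices (8): [0], [1], [2], [3], [4], [5], [6], [7]
  1-simplices (24): (24 of them)
  2-simplices (16): [0,1,6], [0,1,7], [0,4,6], [0,4,7], [1,2,3], [1,2,7], [1,3,5], [1,5,6], [2,3,6], [2,4,5], [2,4,6], [2,5,7], [3,4,5], [3,4,7], [3,6,7], [5,6,7]

so the chain groups are C_0 ≅ Z^8, C_1 ≅ Z^24, C_2 ≅ Z^16.

∂_1: C_1 → C_0 is given by ∂[p,q] = [q] − [p]. For instance
  ∂[2,6] = [6] − [2].
The 8×24 boundary matrix has rank 7 and Smith normal form diag(1,1,1,1,1,1,1).

∂_2: C_2 → C_1 maps a triangle to the signed sum of its edges. For instance
  ∂[2,4,5] = [4,5] − [2,5] + [2,4],
  ∂[0,1,6] = [1,6] − [0,6] + [0,1].
As a 24×16 matrix over Z this has rank 15, with invariant factors (1,1,1,1,1,1,1,1,1,1,1,1,1,1,1).

Reading off H_k = ker ∂_k / im ∂_{k+1}:

  H_0: rank C_0 − rank ∂_1 = 8 − 7 = 1, and the invariant factors of ∂_1 are all 1, so H_0 = Z.
  H_1: rank ker ∂_1 − rank ∂_2 = (24 − 7) − 15 = 2, and the invariant factors of ∂_2 are all 1, so H_1 = Z^2.
  H_2: rank ker ∂_2 − rank ∂_3 = (16 − 15) − 0 = 1, and there is no ∂_3, so H_2 = Z.

(K is a triangulation of the torus T^2.)

H_0 = Z,  H_1 = Z^2,  H_2 = Z.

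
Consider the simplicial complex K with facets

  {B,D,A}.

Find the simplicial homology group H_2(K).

H_2 ≅ 0.

Fix the vertex order A < B < D and write every simplex with vertices in increasing order. Then dim K = 2 and the simplices of K are:

  0-simplices (3): A, B, D
  1-simplices (3): AB, AD, BD
  2-simplices (1): ABD

so the chain groups are C_0 ≅ Z^3, C_1 ≅ Z^3, C_2 ≅ Z^1.

Boundary ∂_1: C_1 → C_0 sends each edge [p,q] (with p < q) to q − p. For instance
  ∂AB = B − A.
This gives a 3×3 integer matrix of rank 2; reducing to Smith normal form yields diagonal entries (1,1).

Boundary ∂_2: C_2 → C_1 sends each 2-simplex [p,q,r] to [q,r] − [p,r] + [p,q]. For instance
  ∂ABD = BD − AD + AB.
This gives a 3×1 integer matrix of rank 1; reducing to Smith normal form yields diagonal entries (1).

Reading off H_k = ker ∂_k / im ∂_{k+1}:

  H_2: rank ker ∂_2 − rank ∂_3 = (1 − 1) − 0 = 0, and there is no ∂_3, so H_2 ≅ 0.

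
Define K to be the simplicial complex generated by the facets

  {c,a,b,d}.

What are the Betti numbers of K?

Take the total order a < b < c < d on the vertex set. Then K (dimension 3) consists of the simplices:

  0-simplices (4): a, b, c, d
  1-simplices (6): ab, ac, ad, bc, bd, cd
  2-simplices (4): abc, abd, acd, bcd
  3-simplices (1): abcd

giving chain groups C_0 ≅ Z^4, C_1 ≅ Z^6, C_2 ≅ Z^4, C_3 ≅ Z^1.

Boundary ∂_1: C_1 → C_0 sends each edge [p,q] (with p < q) to q − p. For instance
  ∂bd = d − b.
This gives a 4×6 integer matrix of rank 3; reducing to Smith normal form yields diagonal entries (1,1,1).

∂_2: C_2 → C_1 maps a triangle to the signed sum of its edges. For instance
  ∂abc = bc − ac + ab,
  ∂acd = cd − ad + ac.
This gives a 6×4 integer matrix of rank 3; reducing to Smith normal form yields diagonal entries (1,1,1).

The boundary map ∂_3: C_3 → C_2 sends each 3-simplex σ to the alternating sum Σ_i (−1)^i (σ with its i-th vertex removed). For instance
  ∂abcd = bcd − acd + abd − abc.
The 4×1 boundary matrix has rank 1 and Smith normal form diag(1).

Now H_k = ker ∂_k / im ∂_{k+1}, so:

  H_0: rank C_0 − rank ∂_1 = 4 − 3 = 1, and the invariant factors of ∂_1 are all 1, so H_0 = Z.
  H_1: rank ker ∂_1 − rank ∂_2 = (6 − 3) − 3 = 0, and the invariant factors of ∂_2 are all 1, so H_1 = 0.
  H_2: rank ker ∂_2 − rank ∂_3 = (4 − 3) − 1 = 0, and the invariant factors of ∂_3 are all 1, so H_2 = 0.
  H_3: rank ker ∂_3 − rank ∂_4 = (1 − 1) − 0 = 0, and there is no ∂_4, so H_3 = 0.

(K is a triangulation of the 3-simplex.)

Hence the Betti numbers are b_0 = 1, b_1 = 0, b_2 = 0, b_3 = 0.

b_0 = 1, b_1 = 0, b_2 = 0, b_3 = 0.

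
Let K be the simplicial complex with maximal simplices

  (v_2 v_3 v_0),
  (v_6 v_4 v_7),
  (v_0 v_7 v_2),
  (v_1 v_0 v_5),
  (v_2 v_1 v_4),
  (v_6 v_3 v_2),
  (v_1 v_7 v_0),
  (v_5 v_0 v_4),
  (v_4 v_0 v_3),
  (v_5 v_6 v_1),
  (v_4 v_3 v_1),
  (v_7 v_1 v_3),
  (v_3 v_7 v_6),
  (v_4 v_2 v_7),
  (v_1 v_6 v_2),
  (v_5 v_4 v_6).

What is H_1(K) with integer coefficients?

H_1 = Z^2.

Order the vertices as v_0 < v_1 < v_2 < v_3 < v_4 < v_5 < v_6 < v_7. Listing each simplex with vertices in this order, K has dimension 2 with simplices:

  0-simplices (8): [v_0], [v_1], [v_2], [v_3], [v_4], [v_5], [v_6], [v_7]
  1-simplices (24): (24 of them)
  2-simplices (16): (16 of them)

Hence C_0 ≅ Z^8, C_1 ≅ Z^24, C_2 ≅ Z^16.

∂_1: C_1 → C_0 maps an edge to its endpoints' difference, ∂[p,q] = q − p. For instance
  ∂[v_2,v_7] = [v_7] − [v_2].
This gives a 8×24 integer matrix of rank 7; reducing to Smith normal form yields diagonal entries (1,1,1,1,1,1,1).

Boundary ∂_2: C_2 → C_1 acts by ∂[p,q,r] = [q,r] − [p,r] + [p,q]. For instance
  ∂[v_2,v_4,v_7] = [v_4,v_7] − [v_2,v_7] + [v_2,v_4],
  ∂[v_4,v_6,v_7] = [v_6,v_7] − [v_4,v_7] + [v_4,v_6].
The 24×16 boundary matrix has rank 15 and Smith normal form diag(1,1,1,1,1,1,1,1,1,1,1,1,1,1,1).

From H_k ≅ ker(∂_k) / im(∂_{k+1}) we obtain:

  H_1: rank ker ∂_1 − rank ∂_2 = (24 − 7) − 15 = 2, and the invariant factors of ∂_2 are all 1, so H_1 = Z^2.

(K is a triangulation of the torus T^2.)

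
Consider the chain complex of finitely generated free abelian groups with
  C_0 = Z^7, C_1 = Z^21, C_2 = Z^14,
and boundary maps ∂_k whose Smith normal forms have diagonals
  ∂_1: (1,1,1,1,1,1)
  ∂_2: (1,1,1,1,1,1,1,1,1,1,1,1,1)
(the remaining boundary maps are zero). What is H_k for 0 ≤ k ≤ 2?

H_0: b_0 = 7 − 0 − 6 = 1; torsion from ∂_1 factors > 1: none. So H_0 ≅ Z.
H_1: b_1 = 21 − 6 − 13 = 2; torsion from ∂_2 factors > 1: none. So H_1 ≅ Z^2.
H_2: b_2 = 14 − 13 − 0 = 1; torsion from ∂_3 factors > 1: none. So H_2 ≅ Z.

H_0 ≅ Z,  H_1 ≅ Z^2,  H_2 ≅ Z.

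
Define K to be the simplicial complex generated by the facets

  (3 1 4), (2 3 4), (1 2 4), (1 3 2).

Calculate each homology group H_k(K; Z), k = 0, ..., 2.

H_0 ≅ Z,  H_1 = 0,  H_2 ≅ Z.

We work with the vertex ordering 1 < 2 < 3 < 4. The simplices of K, each written with vertices in increasing order, are:

  0-simplices (4): [1], [2], [3], [4]
  1-simplices (6): [1,2], [1,3], [1,4], [2,3], [2,4], [3,4]
  2-simplices (4): [1,2,3], [1,2,4], [1,3,4], [2,3,4]

Hence C_0 ≅ Z^4, C_1 ≅ Z^6, C_2 ≅ Z^4.

The boundary map ∂_1: C_1 → C_0 sends each edge [p,q] (with p < q) to q − p.
The 4×6 boundary matrix has rank 3 and Smith normal form diag(1,1,1).

The boundary map ∂_2: C_2 → C_1 sends each 2-simplex [p,q,r] to [q,r] − [p,r] + [p,q]. For instance
  ∂[2,3,4] = [3,4] − [2,4] + [2,3],
  ∂[1,2,4] = [2,4] − [1,4] + [1,2].
This gives a 6×4 integer matrix of rank 3; reducing to Smith normal form yields diagonal entries (1,1,1).

Computing H_k = (kernel of ∂_k) / (image of ∂_{k+1}):

  H_0: rank C_0 − rank ∂_1 = 4 − 3 = 1, and the invariant factors of ∂_1 are all 1, so H_0 = Z.
  H_1: rank ker ∂_1 − rank ∂_2 = (6 − 3) − 3 = 0, and the invariant factors of ∂_2 are all 1, so H_1 = 0.
  H_2: rank ker ∂_2 − rank ∂_3 = (4 − 3) − 0 = 1, and there is no ∂_3, so H_2 = Z.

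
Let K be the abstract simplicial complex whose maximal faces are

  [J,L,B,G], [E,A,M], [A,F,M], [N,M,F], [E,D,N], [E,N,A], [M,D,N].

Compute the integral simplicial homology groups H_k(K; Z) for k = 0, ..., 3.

H_0 ≅ Z^2,  H_1 ≅ Z,  H_2 = 0,  H_3 = 0.

We work with the vertex ordering A < B < D < E < F < G < J < L < M < N. The simplices of K, each written with vertices in increasing order, are:

  0-simplices (10): A, B, D, E, F, G, J, L, M, N
  1-simplices (18): AE, AF, AM, AN, BG, BJ, BL, DE, DM, DN, EM, EN, FM, FN, GJ, GL, JL, MN
  2-simplices (10): AEM, AEN, AFM, BGJ, BGL, BJL, DEN, DMN, FMN, GJL
  3-simplices (1): BGJL

giving chain groups C_0 ≅ Z^10, C_1 ≅ Z^18, C_2 ≅ Z^10, C_3 ≅ Z^1.

The boundary map ∂_1: C_1 → C_0 sends each edge [p,q] (with p < q) to q − p. For instance
  ∂EN = N − E.
The resulting 10×18 matrix has rank 8, and its Smith normal form has invariant factors (1,1,1,1,1,1,1,1).

∂_2: C_2 → C_1 maps a triangle to the signed sum of its edges. For instance
  ∂AFM = FM − AM + AF,
  ∂BGJ = GJ − BJ + BG.
As a 18×10 matrix over Z this has rank 9, with invariant factors (1,1,1,1,1,1,1,1,1).

The boundary map ∂_3: C_3 → C_2 sends each 3-simplex σ to the alternating sum Σ_i (−1)^i (σ with its i-th vertex removed). For instance
  ∂BGJL = GJL − BJL + BGL − BGJ.
The 10×1 boundary matrix has rank 1 and Smith normal form diag(1).

Reading off H_k = ker ∂_k / im ∂_{k+1}:

  H_0: rank C_0 − rank ∂_1 = 10 − 8 = 2, and the invariant factors of ∂_1 are all 1, so H_0 = Z^2.
  H_1: rank ker ∂_1 − rank ∂_2 = (18 − 8) − 9 = 1, and the invariant factors of ∂_2 are all 1, so H_1 = Z.
  H_2: rank ker ∂_2 − rank ∂_3 = (10 − 9) − 1 = 0, and the invariant factors of ∂_3 are all 1, so H_2 = 0.
  H_3: rank ker ∂_3 − rank ∂_4 = (1 − 1) − 0 = 0, and there is no ∂_4, so H_3 = 0.

As a check, the Euler characteristic is 10 − 18 + 10 − 1 = 1, which agrees with 2 − 1 + 0 − 0 = 1.
(K is a triangulation of the disjoint union of the cylinder S^1 x I and the 3-simplex.)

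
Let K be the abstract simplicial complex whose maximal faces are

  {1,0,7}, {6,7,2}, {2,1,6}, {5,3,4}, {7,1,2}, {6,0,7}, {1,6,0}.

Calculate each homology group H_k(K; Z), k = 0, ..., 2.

H_0 ≅ Z^2,  H_1 = 0,  H_2 ≅ Z.

Fix the vertex order 0 < 1 < 2 < 3 < 4 < 5 < 6 < 7 and write every simplex with vertices in increasing order. Then dim K = 2 and the simplices of K are:

  0-simplices (8): [0], [1], [2], [3], [4], [5], [6], [7]
  1-simplices (12): [0,1], [0,6], [0,7], [1,2], [1,6], [1,7], [2,6], [2,7], [3,4], [3,5], [4,5], [6,7]
  2-simplices (7): [0,1,6], [0,1,7], [0,6,7], [1,2,6], [1,2,7], [2,6,7], [3,4,5]

Hence C_0 ≅ Z^8, C_1 ≅ Z^12, C_2 ≅ Z^7.

The boundary map ∂_1: C_1 → C_0 maps an edge to its endpoints' difference, ∂[p,q] = q − p.
The 8×12 boundary matrix has rank 6 and Smith normal form diag(1,1,1,1,1,1).

∂_2: C_2 → C_1 maps a triangle to the signed sum of its edges. For instance
  ∂[0,1,7] = [1,7] − [0,7] + [0,1],
  ∂[0,1,6] = [1,6] − [0,6] + [0,1].
The 12×7 boundary matrix has rank 6 and Smith normal form diag(1,1,1,1,1,1).

Computing H_k = (kernel of ∂_k) / (image of ∂_{k+1}):

  H_0: rank C_0 − rank ∂_1 = 8 − 6 = 2, and the invariant factors of ∂_1 are all 1, so H_0 ≅ Z^2.
  H_1: rank ker ∂_1 − rank ∂_2 = (12 − 6) − 6 = 0, and the invariant factors of ∂_2 are all 1, so H_1 ≅ 0.
  H_2: rank ker ∂_2 − rank ∂_3 = (7 − 6) − 0 = 1, and there is no ∂_3, so H_2 ≅ Z.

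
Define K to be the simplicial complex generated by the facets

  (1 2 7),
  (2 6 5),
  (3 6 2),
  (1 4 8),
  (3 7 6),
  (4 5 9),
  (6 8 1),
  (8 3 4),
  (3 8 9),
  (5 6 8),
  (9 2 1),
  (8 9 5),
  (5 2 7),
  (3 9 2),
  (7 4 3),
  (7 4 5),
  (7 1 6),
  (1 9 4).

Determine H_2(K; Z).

Fix the vertex order 1 < 2 < 3 < 4 < 5 < 6 < 7 < 8 < 9 and write every simplex with vertices in increasing order. Then dim K = 2 and the simplices of K are:

  0-simplices (9): [1], [2], [3], [4], [5], [6], [7], [8], [9]
  1-simplices (27): (27 of them)
  2-simplices (18): [1,2,7], [1,2,9], [1,4,8], [1,4,9], [1,6,7], [1,6,8], [2,3,6], [2,3,9], [2,5,6], [2,5,7], [3,4,7], [3,4,8], [3,6,7], [3,8,9], [4,5,7], [4,5,9], [5,6,8], [5,8,9]

so the chain groups are C_0 ≅ Z^9, C_1 ≅ Z^27, C_2 ≅ Z^18.

Boundary ∂_1: C_1 → C_0 is given by ∂[p,q] = [q] − [p]. For instance
  ∂[4,7] = [7] − [4].
The 9×27 boundary matrix has rank 8 and Smith normal form diag(1,1,1,1,1,1,1,1).

Boundary ∂_2: C_2 → C_1 acts by ∂[p,q,r] = [q,r] − [p,r] + [p,q]. For instance
  ∂[3,4,8] = [4,8] − [3,8] + [3,4],
  ∂[5,6,8] = [6,8] − [5,8] + [5,6].
This gives a 27×18 integer matrix of rank 18; reducing to Smith normal form yields diagonal entries (1,1,1,1,1,1,1,1,1,1,1,1,1,1,1,1,1,2).

From H_k ≅ ker(∂_k) / im(∂_{k+1}) we obtain:

  H_2: rank ker ∂_2 − rank ∂_3 = (18 − 18) − 0 = 0, and there is no ∂_3, so H_2 = 0.

H_2 ≅ 0.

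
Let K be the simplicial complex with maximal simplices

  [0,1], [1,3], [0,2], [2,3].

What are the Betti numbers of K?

K has 4 vertices, 4 edges.
rank ∂_0 = 0, rank ∂_1 = 3 ⇒ b_0 = 4 − 0 − 3 = 1; all invariant factors of ∂_1 are 1 so no torsion. So H_0 = Z.
rank ∂_1 = 3, rank ∂_2 = 0 ⇒ b_1 = 4 − 3 − 0 = 1. So H_1 = Z.

b_0 = 1, b_1 = 1.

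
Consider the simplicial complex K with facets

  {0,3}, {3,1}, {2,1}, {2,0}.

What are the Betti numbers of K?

We work with the vertex ordering 0 < 1 < 2 < 3. The simplices of K, each written with vertices in increasing order, are:

  0-simplices (4): [0], [1], [2], [3]
  1-simplices (4): [0,2], [0,3], [1,2], [1,3]

so the chain groups are C_0 ≅ Z^4, C_1 ≅ Z^4.

∂_1: C_1 → C_0 sends each edge [p,q] (with p < q) to q − p. For instance
  ∂[1,2] = [2] − [1].
As a 4×4 matrix over Z this has rank 3, with invariant factors (1,1,1).

Now H_k = ker ∂_k / im ∂_{k+1}, so:

  H_0: rank C_0 − rank ∂_1 = 4 − 3 = 1, and the invariant factors of ∂_1 are all 1, so H_0 ≅ Z.
  H_1: rank ker ∂_1 − rank ∂_2 = (4 − 3) − 0 = 1, and there is no ∂_2, so H_1 ≅ Z.

As a check, the Euler characteristic is 4 − 4 = 0, which agrees with 1 − 1 = 0.

Hence the Betti numbers are b_0 = 1, b_1 = 1.

b_0 = 1, b_1 = 1.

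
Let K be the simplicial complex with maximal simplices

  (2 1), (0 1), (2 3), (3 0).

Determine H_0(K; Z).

H_0 = Z.

Take the total order 0 < 1 < 2 < 3 on the vertex set. Then K (dimension 1) consists of the simplices:

  0-simplices (4): [0], [1], [2], [3]
  1-simplices (4): [0,1], [0,3], [1,2], [2,3]

Hence C_0 ≅ Z^4, C_1 ≅ Z^4.

The boundary map ∂_1: C_1 → C_0 sends each edge [p,q] (with p < q) to q − p. For instance
  ∂[1,2] = [2] − [1].
As a 4×4 matrix over Z this has rank 3, with invariant factors (1,1,1).

Now H_k = ker ∂_k / im ∂_{k+1}, so:

  H_0: rank C_0 − rank ∂_1 = 4 − 3 = 1, and the invariant factors of ∂_1 are all 1, so H_0 = Z.

(K is a triangulation of the circle S^1.)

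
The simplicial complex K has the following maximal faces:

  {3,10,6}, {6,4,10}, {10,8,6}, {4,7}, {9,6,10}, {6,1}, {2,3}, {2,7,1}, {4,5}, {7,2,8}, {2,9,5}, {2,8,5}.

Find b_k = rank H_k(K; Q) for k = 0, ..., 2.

b_0 = 1, b_1 = 5, b_2 = 0.

We work with the vertex ordering 1 < 2 < 3 < 4 < 5 < 6 < 7 < 8 < 9 < 10. The simplices of K, each written with vertices in increasing order, are:

  0-simplices (10): [1], [2], [3], [4], [5], [6], [7], [8], [9], [10]
  1-simplices (22): [1,2], [1,6], [1,7], [2,3], [2,5], [2,7], [2,8], [2,9], [3,6], [3,10], [4,5], [4,6], [4,7], [4,10], [5,8], [5,9], [6,8], [6,9], [6,10], [7,8], [8,10], [9,10]
  2-simplices (8): [1,2,7], [2,5,8], [2,5,9], [2,7,8], [3,6,10], [4,6,10], [6,8,10], [6,9,10]

giving chain groups C_0 ≅ Z^10, C_1 ≅ Z^22, C_2 ≅ Z^8.

The boundary map ∂_1: C_1 → C_0 is given by ∂[p,q] = [q] − [p].
As a 10×22 matrix over Z this has rank 9, with invariant factors (1,1,1,1,1,1,1,1,1).

Boundary ∂_2: C_2 → C_1 maps a triangle to the signed sum of its edges. For instance
  ∂[4,6,10] = [6,10] − [4,10] + [4,6],
  ∂[3,6,10] = [6,10] − [3,10] + [3,6].
This gives a 22×8 integer matrix of rank 8; reducing to Smith normal form yields diagonal entries (1,1,1,1,1,1,1,1).

Computing H_k = (kernel of ∂_k) / (image of ∂_{k+1}):

  H_0: rank C_0 − rank ∂_1 = 10 − 9 = 1, and the invariant factors of ∂_1 are all 1, so H_0 ≅ Z.
  H_1: rank ker ∂_1 − rank ∂_2 = (22 − 9) − 8 = 5, and the invariant factors of ∂_2 are all 1, so H_1 ≅ Z^5.
  H_2: rank ker ∂_2 − rank ∂_3 = (8 − 8) − 0 = 0, and there is no ∂_3, so H_2 ≅ 0.

As a check, the Euler characteristic is 10 − 22 + 8 = -4, which agrees with 1 − 5 + 0 = -4.

Hence the Betti numbers are b_0 = 1, b_1 = 5, b_2 = 0.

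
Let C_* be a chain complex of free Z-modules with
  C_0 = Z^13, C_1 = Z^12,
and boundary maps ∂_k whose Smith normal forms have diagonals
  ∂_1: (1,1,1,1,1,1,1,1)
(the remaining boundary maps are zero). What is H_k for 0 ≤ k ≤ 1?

H_0: b_0 = 13 − 0 − 8 = 5; torsion from ∂_1 factors > 1: none. So H_0 ≅ Z^5.
H_1: b_1 = 12 − 8 − 0 = 4; torsion from ∂_2 factors > 1: none. So H_1 ≅ Z^4.

H_0 ≅ Z^5,  H_1 ≅ Z^4.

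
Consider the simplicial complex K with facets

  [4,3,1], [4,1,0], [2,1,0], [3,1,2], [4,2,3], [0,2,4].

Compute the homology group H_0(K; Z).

K has 5 vertices, 9 edges, 6 triangles.
rank ∂_0 = 0, rank ∂_1 = 4 ⇒ b_0 = 5 − 0 − 4 = 1; all invariant factors of ∂_1 are 1 so no torsion. So H_0 ≅ Z.

H_0 ≅ Z.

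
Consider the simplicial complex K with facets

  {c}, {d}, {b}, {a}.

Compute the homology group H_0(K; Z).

Fix the vertex order a < b < c < d and write every simplex with vertices in increasing order. Then dim K = 0 and the simplices of K are:

  0-simplices (4): a, b, c, d

giving chain groups C_0 ≅ Z^4.

Reading off H_k = ker ∂_k / im ∂_{k+1}:

  H_0: rank C_0 − rank ∂_1 = 4 − 0 = 4, and there is no ∂_1, so H_0 = Z^4.

(K is a triangulation of a set of 4 points.)

H_0 ≅ Z^4.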